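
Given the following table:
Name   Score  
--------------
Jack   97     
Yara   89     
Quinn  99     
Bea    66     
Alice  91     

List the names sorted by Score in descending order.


Sorting by Score (descending):
  Quinn: 99
  Jack: 97
  Alice: 91
  Yara: 89
  Bea: 66


ANSWER: Quinn, Jack, Alice, Yara, Bea


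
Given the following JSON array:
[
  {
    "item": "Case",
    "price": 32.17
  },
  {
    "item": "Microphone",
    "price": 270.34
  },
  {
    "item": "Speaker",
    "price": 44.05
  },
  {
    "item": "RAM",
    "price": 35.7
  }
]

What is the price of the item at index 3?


Array index 3 -> RAM
price = 35.7

ANSWER: 35.7


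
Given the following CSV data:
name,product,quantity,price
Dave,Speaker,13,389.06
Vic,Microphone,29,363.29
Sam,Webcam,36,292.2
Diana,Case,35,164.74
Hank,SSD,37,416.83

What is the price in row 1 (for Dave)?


Row 1: Dave
Column 'price' = 389.06

ANSWER: 389.06


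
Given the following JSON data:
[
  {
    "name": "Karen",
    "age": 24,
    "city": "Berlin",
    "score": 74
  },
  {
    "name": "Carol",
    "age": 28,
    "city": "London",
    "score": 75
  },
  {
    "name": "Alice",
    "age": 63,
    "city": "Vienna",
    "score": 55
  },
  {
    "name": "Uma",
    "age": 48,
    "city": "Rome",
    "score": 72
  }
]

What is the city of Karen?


Looking up record where name = Karen
Record index: 0
Field 'city' = Berlin

ANSWER: Berlin


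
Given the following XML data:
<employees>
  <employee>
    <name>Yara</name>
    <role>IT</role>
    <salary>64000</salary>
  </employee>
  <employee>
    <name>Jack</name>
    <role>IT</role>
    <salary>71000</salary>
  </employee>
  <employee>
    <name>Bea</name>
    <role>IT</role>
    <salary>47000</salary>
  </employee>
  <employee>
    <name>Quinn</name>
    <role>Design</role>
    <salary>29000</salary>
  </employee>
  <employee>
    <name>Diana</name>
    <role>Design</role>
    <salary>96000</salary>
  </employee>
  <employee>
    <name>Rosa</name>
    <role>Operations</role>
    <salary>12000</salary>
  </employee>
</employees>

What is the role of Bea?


Searching for <employee> with <name>Bea</name>
Found at position 3
<role>IT</role>

ANSWER: IT


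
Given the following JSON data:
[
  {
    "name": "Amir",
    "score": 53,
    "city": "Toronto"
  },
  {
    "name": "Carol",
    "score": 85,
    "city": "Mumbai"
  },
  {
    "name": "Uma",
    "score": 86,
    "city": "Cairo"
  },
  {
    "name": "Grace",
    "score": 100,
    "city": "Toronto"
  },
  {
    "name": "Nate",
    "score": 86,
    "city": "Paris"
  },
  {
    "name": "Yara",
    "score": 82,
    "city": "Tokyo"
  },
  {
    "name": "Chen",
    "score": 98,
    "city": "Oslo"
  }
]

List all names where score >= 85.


Filtering records where score >= 85:
  Amir (score=53) -> no
  Carol (score=85) -> YES
  Uma (score=86) -> YES
  Grace (score=100) -> YES
  Nate (score=86) -> YES
  Yara (score=82) -> no
  Chen (score=98) -> YES


ANSWER: Carol, Uma, Grace, Nate, Chen


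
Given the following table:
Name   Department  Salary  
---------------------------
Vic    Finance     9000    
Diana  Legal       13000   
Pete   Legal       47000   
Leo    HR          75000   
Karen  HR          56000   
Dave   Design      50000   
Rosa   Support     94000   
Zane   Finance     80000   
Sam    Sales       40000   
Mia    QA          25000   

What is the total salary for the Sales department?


Sales department members:
  Sam: 40000
Total = 40000 = 40000

ANSWER: 40000


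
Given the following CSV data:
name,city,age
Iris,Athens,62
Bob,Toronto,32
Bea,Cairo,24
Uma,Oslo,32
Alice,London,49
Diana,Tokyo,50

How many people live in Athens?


Scanning city column for 'Athens':
  Row 1: Iris -> MATCH
Total matches: 1

ANSWER: 1


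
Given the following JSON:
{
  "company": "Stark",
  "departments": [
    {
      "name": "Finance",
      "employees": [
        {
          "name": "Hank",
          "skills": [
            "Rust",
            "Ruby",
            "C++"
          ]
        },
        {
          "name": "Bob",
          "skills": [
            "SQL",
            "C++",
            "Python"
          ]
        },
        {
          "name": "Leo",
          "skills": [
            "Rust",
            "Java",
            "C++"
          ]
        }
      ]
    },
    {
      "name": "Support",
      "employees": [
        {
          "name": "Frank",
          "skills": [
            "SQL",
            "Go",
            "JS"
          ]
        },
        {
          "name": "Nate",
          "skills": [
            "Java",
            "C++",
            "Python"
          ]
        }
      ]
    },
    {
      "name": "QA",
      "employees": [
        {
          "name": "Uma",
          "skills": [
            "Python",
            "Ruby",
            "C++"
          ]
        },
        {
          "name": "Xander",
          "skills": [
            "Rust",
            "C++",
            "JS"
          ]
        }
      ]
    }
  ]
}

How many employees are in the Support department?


Path: departments[1].employees
Count: 2

ANSWER: 2


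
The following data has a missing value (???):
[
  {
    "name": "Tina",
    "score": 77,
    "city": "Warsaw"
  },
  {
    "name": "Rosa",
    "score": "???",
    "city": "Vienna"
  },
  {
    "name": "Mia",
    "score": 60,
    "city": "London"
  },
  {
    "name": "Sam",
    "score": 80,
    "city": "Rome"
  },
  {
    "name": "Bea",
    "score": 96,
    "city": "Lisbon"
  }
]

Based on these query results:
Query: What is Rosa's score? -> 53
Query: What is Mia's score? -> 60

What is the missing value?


The missing value is Rosa's score
From query: Rosa's score = 53

ANSWER: 53


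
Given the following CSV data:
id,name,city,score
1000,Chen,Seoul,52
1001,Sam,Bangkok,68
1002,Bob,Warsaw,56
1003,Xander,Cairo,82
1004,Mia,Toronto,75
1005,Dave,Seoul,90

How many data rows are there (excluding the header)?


Counting rows (excluding header):
Header: id,name,city,score
Data rows: 6

ANSWER: 6


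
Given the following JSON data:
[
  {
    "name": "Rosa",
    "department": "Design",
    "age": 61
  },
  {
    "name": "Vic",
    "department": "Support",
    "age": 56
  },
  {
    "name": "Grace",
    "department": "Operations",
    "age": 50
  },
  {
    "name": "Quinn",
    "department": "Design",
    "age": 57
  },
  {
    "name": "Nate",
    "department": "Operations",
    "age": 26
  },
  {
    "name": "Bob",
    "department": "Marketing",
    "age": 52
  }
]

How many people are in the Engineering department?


Scanning records for department = Engineering
  No matches found
Count: 0

ANSWER: 0


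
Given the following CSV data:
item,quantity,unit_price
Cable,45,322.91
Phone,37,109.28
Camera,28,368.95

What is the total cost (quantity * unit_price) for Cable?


Row: Cable
quantity = 45
unit_price = 322.91
total = 45 * 322.91 = 14530.95

ANSWER: 14530.95


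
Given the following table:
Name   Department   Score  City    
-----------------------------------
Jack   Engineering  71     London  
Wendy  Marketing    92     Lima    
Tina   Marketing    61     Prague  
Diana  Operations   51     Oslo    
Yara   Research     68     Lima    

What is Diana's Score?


Row 4: Diana
Score = 51

ANSWER: 51


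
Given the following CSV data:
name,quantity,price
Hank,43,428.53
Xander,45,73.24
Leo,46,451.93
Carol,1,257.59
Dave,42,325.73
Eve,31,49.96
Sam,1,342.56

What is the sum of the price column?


Values in 'price' column:
  Row 1: 428.53
  Row 2: 73.24
  Row 3: 451.93
  Row 4: 257.59
  Row 5: 325.73
  Row 6: 49.96
  Row 7: 342.56
Sum = 428.53 + 73.24 + 451.93 + 257.59 + 325.73 + 49.96 + 342.56 = 1929.54

ANSWER: 1929.54


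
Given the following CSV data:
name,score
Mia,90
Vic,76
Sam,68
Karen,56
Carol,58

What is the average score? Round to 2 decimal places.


Scores: 90, 76, 68, 56, 58
Sum = 348
Count = 5
Average = 348 / 5 = 69.60

ANSWER: 69.60


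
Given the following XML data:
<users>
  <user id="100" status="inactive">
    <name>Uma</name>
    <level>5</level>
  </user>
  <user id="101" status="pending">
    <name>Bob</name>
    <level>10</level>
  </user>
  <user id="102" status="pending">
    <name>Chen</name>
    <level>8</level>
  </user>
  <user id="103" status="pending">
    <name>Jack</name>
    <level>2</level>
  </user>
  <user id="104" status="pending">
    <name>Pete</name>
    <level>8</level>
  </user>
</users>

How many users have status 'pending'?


Counting users with status='pending':
  Bob (id=101) -> MATCH
  Chen (id=102) -> MATCH
  Jack (id=103) -> MATCH
  Pete (id=104) -> MATCH
Count: 4

ANSWER: 4


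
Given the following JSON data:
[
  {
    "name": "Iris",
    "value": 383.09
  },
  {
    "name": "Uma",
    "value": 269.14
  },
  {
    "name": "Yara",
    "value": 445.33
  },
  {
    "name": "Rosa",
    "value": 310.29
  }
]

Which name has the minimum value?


Comparing values:
  Iris: 383.09
  Uma: 269.14
  Yara: 445.33
  Rosa: 310.29
Minimum: Uma (269.14)

ANSWER: Uma


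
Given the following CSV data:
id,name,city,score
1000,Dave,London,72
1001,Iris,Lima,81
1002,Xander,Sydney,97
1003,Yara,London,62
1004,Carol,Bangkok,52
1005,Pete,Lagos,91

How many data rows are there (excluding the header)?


Counting rows (excluding header):
Header: id,name,city,score
Data rows: 6

ANSWER: 6


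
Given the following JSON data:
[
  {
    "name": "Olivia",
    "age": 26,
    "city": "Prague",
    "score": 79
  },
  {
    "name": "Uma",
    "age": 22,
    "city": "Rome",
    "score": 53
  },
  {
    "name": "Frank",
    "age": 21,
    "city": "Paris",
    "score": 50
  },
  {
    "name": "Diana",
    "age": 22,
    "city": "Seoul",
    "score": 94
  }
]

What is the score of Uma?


Looking up record where name = Uma
Record index: 1
Field 'score' = 53

ANSWER: 53


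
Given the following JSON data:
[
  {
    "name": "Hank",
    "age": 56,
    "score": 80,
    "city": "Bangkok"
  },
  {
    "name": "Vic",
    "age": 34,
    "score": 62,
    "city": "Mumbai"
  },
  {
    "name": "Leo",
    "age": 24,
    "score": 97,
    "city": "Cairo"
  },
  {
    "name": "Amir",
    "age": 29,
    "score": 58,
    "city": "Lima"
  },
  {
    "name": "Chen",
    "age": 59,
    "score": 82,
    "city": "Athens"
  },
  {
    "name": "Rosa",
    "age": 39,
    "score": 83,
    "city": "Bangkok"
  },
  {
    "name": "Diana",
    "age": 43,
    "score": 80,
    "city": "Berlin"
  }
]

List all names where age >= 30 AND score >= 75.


Checking both conditions:
  Hank (age=56, score=80) -> YES
  Vic (age=34, score=62) -> no
  Leo (age=24, score=97) -> no
  Amir (age=29, score=58) -> no
  Chen (age=59, score=82) -> YES
  Rosa (age=39, score=83) -> YES
  Diana (age=43, score=80) -> YES


ANSWER: Hank, Chen, Rosa, Diana


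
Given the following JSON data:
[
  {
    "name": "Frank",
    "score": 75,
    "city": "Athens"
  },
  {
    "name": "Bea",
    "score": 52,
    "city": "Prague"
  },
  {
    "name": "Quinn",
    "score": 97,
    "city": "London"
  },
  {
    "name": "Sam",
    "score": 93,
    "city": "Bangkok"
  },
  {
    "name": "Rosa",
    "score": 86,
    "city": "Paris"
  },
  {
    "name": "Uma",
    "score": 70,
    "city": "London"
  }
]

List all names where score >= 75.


Filtering records where score >= 75:
  Frank (score=75) -> YES
  Bea (score=52) -> no
  Quinn (score=97) -> YES
  Sam (score=93) -> YES
  Rosa (score=86) -> YES
  Uma (score=70) -> no


ANSWER: Frank, Quinn, Sam, Rosa


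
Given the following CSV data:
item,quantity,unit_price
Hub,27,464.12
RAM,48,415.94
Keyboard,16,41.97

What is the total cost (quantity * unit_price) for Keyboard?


Row: Keyboard
quantity = 16
unit_price = 41.97
total = 16 * 41.97 = 671.52

ANSWER: 671.52


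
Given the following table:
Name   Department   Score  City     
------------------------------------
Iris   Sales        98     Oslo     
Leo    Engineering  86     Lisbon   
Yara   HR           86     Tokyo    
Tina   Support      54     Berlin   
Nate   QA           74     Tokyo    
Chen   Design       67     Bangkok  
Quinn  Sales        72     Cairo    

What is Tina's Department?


Row 4: Tina
Department = Support

ANSWER: Support


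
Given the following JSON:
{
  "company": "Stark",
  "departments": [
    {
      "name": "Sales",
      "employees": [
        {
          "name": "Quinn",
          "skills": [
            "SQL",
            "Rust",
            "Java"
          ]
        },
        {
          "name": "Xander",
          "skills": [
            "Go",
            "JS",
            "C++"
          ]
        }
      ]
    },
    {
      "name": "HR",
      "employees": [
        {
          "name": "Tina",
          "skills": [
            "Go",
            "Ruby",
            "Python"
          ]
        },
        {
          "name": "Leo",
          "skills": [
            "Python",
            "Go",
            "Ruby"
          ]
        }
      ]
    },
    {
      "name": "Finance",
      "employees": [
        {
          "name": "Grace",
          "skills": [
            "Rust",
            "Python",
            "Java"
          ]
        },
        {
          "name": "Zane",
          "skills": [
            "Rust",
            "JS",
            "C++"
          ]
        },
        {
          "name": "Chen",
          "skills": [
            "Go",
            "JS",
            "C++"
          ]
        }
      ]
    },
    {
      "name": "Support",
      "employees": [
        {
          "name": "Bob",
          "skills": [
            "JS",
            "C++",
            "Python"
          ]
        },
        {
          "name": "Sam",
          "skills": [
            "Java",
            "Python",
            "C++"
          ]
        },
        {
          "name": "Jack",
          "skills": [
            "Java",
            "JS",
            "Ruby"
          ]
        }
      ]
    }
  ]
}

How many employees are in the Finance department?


Path: departments[2].employees
Count: 3

ANSWER: 3


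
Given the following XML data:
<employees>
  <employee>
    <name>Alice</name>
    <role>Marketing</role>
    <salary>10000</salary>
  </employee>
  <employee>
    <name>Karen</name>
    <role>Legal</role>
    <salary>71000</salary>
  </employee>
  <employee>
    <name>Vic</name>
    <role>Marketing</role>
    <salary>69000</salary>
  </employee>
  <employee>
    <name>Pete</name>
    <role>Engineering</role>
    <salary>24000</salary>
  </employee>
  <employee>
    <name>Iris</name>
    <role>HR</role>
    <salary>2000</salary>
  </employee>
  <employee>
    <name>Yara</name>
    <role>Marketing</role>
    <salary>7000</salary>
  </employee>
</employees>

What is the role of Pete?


Searching for <employee> with <name>Pete</name>
Found at position 4
<role>Engineering</role>

ANSWER: Engineering


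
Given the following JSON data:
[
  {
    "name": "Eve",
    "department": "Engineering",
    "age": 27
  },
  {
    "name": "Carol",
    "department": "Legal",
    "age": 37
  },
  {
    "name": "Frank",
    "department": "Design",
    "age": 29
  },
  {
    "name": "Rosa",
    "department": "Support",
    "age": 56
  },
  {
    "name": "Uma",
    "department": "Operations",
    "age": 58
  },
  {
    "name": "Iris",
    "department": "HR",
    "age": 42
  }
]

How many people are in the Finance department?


Scanning records for department = Finance
  No matches found
Count: 0

ANSWER: 0


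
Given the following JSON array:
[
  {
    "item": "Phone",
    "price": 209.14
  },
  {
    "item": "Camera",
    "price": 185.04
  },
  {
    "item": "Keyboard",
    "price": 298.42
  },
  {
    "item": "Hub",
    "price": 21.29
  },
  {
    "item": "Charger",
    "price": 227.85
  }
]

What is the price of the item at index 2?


Array index 2 -> Keyboard
price = 298.42

ANSWER: 298.42


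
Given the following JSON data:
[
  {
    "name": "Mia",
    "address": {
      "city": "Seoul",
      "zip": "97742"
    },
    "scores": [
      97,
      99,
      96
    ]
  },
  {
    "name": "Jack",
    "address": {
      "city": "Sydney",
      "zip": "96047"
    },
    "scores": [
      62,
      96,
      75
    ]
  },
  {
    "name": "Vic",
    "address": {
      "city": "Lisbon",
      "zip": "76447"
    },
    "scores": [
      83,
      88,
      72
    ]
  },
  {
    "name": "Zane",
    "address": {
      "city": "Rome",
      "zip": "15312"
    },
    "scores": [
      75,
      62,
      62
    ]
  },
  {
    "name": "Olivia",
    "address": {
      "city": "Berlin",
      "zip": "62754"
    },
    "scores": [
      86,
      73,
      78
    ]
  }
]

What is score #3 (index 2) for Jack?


Path: records[1].scores[2]
Value: 75

ANSWER: 75


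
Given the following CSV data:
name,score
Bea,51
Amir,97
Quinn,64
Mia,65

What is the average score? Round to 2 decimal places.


Scores: 51, 97, 64, 65
Sum = 277
Count = 4
Average = 277 / 4 = 69.25

ANSWER: 69.25


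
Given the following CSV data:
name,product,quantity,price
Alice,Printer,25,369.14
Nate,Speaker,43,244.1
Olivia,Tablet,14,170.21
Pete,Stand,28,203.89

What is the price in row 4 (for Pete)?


Row 4: Pete
Column 'price' = 203.89

ANSWER: 203.89


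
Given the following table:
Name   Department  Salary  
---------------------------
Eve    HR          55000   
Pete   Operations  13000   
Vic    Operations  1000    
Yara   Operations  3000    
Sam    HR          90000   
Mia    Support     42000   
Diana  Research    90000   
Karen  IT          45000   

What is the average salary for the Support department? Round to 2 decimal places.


Support department members:
  Mia: 42000
Sum = 42000
Count = 1
Average = 42000 / 1 = 42000.00

ANSWER: 42000.00


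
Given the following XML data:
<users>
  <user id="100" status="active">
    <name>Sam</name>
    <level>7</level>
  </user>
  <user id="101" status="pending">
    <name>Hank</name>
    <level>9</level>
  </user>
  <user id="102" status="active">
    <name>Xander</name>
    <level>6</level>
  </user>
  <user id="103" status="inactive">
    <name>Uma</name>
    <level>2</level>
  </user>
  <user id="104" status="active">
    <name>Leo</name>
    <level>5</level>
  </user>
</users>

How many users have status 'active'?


Counting users with status='active':
  Sam (id=100) -> MATCH
  Xander (id=102) -> MATCH
  Leo (id=104) -> MATCH
Count: 3

ANSWER: 3


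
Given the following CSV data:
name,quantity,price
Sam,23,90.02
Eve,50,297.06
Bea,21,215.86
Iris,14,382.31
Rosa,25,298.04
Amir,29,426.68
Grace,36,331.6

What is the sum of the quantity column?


Values in 'quantity' column:
  Row 1: 23
  Row 2: 50
  Row 3: 21
  Row 4: 14
  Row 5: 25
  Row 6: 29
  Row 7: 36
Sum = 23 + 50 + 21 + 14 + 25 + 29 + 36 = 198

ANSWER: 198


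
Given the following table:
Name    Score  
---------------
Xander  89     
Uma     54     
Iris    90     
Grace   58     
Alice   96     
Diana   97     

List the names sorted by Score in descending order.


Sorting by Score (descending):
  Diana: 97
  Alice: 96
  Iris: 90
  Xander: 89
  Grace: 58
  Uma: 54


ANSWER: Diana, Alice, Iris, Xander, Grace, Uma


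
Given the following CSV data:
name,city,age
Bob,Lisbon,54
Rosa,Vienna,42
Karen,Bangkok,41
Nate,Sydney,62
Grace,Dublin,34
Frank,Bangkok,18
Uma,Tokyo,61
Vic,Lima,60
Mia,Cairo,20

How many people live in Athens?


Scanning city column for 'Athens':
Total matches: 0

ANSWER: 0


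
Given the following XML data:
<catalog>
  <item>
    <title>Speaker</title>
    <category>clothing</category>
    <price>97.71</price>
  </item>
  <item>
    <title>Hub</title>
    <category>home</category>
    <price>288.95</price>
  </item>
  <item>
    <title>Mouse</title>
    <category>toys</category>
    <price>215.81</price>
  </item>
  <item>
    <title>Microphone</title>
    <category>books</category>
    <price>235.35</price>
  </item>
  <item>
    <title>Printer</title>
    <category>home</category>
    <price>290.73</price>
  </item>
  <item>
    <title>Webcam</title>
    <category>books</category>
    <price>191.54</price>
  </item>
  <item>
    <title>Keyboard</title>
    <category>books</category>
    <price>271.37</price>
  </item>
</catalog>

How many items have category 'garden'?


Scanning <item> elements for <category>garden</category>:
Count: 0

ANSWER: 0


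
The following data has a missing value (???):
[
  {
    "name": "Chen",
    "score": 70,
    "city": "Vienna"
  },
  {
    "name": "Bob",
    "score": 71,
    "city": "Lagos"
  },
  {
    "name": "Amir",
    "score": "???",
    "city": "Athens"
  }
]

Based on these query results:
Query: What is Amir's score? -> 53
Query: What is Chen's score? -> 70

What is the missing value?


The missing value is Amir's score
From query: Amir's score = 53

ANSWER: 53


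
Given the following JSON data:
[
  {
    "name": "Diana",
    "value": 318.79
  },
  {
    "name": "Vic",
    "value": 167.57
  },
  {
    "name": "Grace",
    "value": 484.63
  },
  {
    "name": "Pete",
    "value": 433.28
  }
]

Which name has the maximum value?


Comparing values:
  Diana: 318.79
  Vic: 167.57
  Grace: 484.63
  Pete: 433.28
Maximum: Grace (484.63)

ANSWER: Grace


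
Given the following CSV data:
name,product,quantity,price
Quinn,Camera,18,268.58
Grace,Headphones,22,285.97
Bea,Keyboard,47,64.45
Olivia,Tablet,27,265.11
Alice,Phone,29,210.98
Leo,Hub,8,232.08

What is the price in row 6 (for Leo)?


Row 6: Leo
Column 'price' = 232.08

ANSWER: 232.08


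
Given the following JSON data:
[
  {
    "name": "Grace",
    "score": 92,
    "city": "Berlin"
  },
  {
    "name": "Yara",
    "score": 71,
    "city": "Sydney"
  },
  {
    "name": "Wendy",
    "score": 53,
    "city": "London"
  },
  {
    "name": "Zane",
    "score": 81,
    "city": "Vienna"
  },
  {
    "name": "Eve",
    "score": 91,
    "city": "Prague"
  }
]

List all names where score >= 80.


Filtering records where score >= 80:
  Grace (score=92) -> YES
  Yara (score=71) -> no
  Wendy (score=53) -> no
  Zane (score=81) -> YES
  Eve (score=91) -> YES


ANSWER: Grace, Zane, Eve


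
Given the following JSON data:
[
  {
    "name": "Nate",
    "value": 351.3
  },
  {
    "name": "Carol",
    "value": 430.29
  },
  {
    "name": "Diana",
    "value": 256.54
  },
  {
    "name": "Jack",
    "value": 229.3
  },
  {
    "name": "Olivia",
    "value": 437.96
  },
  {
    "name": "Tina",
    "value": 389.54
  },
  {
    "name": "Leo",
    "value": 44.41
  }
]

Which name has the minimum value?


Comparing values:
  Nate: 351.3
  Carol: 430.29
  Diana: 256.54
  Jack: 229.3
  Olivia: 437.96
  Tina: 389.54
  Leo: 44.41
Minimum: Leo (44.41)

ANSWER: Leo


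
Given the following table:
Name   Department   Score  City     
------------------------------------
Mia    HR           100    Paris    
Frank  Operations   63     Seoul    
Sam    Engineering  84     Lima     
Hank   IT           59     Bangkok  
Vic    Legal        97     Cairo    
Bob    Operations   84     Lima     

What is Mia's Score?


Row 1: Mia
Score = 100

ANSWER: 100


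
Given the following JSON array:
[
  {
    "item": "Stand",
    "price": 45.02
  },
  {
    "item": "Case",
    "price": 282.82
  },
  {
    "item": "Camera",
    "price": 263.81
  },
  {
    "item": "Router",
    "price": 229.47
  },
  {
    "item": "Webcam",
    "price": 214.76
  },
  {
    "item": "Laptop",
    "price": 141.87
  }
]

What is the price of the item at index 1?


Array index 1 -> Case
price = 282.82

ANSWER: 282.82


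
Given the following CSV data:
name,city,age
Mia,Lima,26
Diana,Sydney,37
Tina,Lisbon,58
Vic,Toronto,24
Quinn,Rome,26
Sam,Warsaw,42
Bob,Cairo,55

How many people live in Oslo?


Scanning city column for 'Oslo':
Total matches: 0

ANSWER: 0


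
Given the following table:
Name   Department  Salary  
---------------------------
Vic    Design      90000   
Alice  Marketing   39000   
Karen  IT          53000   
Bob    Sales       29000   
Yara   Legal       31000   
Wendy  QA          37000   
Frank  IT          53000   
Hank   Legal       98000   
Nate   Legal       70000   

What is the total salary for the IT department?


IT department members:
  Karen: 53000
  Frank: 53000
Total = 53000 + 53000 = 106000

ANSWER: 106000


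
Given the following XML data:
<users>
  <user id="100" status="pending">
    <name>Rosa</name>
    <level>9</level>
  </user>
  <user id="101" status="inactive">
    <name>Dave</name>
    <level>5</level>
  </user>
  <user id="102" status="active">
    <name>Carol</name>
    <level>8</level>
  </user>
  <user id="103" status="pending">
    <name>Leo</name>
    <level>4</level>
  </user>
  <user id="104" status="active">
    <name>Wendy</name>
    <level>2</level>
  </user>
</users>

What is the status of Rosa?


Finding user with name = Rosa
user id="100" status="pending"

ANSWER: pending


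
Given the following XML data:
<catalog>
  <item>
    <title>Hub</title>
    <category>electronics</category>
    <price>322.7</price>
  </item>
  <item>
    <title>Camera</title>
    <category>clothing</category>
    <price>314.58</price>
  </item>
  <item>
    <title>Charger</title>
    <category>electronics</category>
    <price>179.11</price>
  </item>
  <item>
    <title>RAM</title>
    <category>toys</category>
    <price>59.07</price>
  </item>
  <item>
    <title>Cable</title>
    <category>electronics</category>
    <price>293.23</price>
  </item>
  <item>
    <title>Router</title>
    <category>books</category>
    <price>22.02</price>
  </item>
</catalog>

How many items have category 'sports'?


Scanning <item> elements for <category>sports</category>:
Count: 0

ANSWER: 0


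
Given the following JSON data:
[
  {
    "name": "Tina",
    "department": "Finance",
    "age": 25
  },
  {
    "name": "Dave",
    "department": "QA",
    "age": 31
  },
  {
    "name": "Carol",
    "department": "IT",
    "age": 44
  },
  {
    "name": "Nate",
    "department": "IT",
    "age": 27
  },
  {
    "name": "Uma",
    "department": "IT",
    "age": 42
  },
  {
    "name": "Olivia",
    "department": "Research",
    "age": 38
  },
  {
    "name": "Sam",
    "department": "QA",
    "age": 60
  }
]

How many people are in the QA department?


Scanning records for department = QA
  Record 1: Dave
  Record 6: Sam
Count: 2

ANSWER: 2


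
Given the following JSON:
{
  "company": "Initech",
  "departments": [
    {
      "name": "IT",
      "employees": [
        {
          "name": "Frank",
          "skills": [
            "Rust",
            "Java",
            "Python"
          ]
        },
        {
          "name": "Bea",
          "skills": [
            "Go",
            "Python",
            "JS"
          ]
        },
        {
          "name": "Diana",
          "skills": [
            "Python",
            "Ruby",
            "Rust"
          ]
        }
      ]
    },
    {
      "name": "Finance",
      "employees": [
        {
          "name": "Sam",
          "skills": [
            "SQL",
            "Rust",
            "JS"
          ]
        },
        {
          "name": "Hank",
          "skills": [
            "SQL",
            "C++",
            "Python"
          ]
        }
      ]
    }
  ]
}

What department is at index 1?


Path: departments[1].name
Value: Finance

ANSWER: Finance


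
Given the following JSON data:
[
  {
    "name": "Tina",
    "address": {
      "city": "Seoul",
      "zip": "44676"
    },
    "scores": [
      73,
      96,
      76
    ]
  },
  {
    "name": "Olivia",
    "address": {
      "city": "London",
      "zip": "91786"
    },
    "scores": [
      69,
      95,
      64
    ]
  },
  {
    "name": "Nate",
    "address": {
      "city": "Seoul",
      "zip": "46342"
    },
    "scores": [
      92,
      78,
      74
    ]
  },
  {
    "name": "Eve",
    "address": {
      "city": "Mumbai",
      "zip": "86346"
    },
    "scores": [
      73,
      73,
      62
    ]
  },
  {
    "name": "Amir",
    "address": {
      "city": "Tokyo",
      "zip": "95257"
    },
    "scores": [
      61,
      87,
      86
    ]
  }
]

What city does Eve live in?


Path: records[3].address.city
Value: Mumbai

ANSWER: Mumbai


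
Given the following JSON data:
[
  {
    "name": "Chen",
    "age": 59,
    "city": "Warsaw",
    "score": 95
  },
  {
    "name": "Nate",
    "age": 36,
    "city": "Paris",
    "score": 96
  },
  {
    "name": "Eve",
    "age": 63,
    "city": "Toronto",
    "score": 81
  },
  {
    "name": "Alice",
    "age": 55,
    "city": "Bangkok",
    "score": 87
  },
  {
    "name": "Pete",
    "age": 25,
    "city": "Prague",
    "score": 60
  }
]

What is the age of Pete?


Looking up record where name = Pete
Record index: 4
Field 'age' = 25

ANSWER: 25


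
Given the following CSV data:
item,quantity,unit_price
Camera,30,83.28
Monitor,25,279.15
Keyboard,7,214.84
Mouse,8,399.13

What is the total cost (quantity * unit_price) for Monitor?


Row: Monitor
quantity = 25
unit_price = 279.15
total = 25 * 279.15 = 6978.75

ANSWER: 6978.75


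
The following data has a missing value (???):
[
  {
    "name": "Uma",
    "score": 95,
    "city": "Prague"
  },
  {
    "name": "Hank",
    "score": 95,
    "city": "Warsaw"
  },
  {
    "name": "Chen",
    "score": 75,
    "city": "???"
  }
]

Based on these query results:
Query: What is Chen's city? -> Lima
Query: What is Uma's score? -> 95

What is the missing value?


The missing value is Chen's city
From query: Chen's city = Lima

ANSWER: Lima


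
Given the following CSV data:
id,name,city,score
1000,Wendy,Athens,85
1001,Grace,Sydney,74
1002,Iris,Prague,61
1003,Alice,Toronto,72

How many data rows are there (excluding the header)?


Counting rows (excluding header):
Header: id,name,city,score
Data rows: 4

ANSWER: 4


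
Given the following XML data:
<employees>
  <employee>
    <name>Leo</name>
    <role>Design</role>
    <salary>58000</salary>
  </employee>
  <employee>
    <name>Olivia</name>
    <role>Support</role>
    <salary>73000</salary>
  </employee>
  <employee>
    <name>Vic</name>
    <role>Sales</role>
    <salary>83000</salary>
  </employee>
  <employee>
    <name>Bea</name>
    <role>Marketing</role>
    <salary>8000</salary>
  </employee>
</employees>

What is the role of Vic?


Searching for <employee> with <name>Vic</name>
Found at position 3
<role>Sales</role>

ANSWER: Sales


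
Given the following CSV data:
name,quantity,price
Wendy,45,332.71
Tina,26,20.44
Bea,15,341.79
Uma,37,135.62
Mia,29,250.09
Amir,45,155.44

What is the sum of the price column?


Values in 'price' column:
  Row 1: 332.71
  Row 2: 20.44
  Row 3: 341.79
  Row 4: 135.62
  Row 5: 250.09
  Row 6: 155.44
Sum = 332.71 + 20.44 + 341.79 + 135.62 + 250.09 + 155.44 = 1236.09

ANSWER: 1236.09


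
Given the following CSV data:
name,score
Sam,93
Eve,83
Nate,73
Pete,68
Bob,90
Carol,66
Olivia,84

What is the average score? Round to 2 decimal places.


Scores: 93, 83, 73, 68, 90, 66, 84
Sum = 557
Count = 7
Average = 557 / 7 = 79.57

ANSWER: 79.57


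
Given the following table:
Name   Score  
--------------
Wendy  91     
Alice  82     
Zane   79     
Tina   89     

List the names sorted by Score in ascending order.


Sorting by Score (ascending):
  Zane: 79
  Alice: 82
  Tina: 89
  Wendy: 91


ANSWER: Zane, Alice, Tina, Wendy


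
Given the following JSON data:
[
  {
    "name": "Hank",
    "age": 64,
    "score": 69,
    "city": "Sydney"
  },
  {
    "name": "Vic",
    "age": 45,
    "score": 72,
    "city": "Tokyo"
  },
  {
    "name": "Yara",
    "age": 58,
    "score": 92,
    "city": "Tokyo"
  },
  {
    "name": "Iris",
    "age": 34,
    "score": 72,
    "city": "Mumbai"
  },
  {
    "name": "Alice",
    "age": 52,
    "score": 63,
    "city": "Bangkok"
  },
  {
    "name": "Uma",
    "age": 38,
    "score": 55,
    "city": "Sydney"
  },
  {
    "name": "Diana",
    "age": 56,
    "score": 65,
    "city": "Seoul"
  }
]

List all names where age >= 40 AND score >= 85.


Checking both conditions:
  Hank (age=64, score=69) -> no
  Vic (age=45, score=72) -> no
  Yara (age=58, score=92) -> YES
  Iris (age=34, score=72) -> no
  Alice (age=52, score=63) -> no
  Uma (age=38, score=55) -> no
  Diana (age=56, score=65) -> no


ANSWER: Yara


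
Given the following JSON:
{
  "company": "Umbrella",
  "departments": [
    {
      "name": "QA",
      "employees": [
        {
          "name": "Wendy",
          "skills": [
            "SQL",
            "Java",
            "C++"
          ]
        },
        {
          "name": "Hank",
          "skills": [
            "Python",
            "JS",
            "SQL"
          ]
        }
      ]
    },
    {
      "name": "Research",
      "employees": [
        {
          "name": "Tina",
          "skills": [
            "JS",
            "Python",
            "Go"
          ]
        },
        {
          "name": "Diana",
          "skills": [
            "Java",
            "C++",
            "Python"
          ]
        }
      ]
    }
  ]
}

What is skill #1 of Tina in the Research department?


Path: departments[1].employees[0].skills[0]
Value: JS

ANSWER: JS


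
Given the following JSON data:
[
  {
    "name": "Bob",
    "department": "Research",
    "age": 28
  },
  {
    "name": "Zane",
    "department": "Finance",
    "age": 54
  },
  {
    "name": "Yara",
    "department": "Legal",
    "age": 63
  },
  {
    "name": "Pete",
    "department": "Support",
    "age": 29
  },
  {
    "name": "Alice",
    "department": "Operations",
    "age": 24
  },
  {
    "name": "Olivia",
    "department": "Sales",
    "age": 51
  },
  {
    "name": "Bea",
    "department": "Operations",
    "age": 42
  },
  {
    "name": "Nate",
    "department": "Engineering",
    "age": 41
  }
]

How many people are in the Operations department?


Scanning records for department = Operations
  Record 4: Alice
  Record 6: Bea
Count: 2

ANSWER: 2


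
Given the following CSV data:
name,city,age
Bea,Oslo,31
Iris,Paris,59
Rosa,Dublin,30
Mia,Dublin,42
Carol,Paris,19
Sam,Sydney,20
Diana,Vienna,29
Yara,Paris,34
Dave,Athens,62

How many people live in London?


Scanning city column for 'London':
Total matches: 0

ANSWER: 0


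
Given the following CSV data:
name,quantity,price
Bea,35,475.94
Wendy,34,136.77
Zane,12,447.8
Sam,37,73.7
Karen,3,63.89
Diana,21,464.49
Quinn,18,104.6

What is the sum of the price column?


Values in 'price' column:
  Row 1: 475.94
  Row 2: 136.77
  Row 3: 447.8
  Row 4: 73.7
  Row 5: 63.89
  Row 6: 464.49
  Row 7: 104.6
Sum = 475.94 + 136.77 + 447.8 + 73.7 + 63.89 + 464.49 + 104.6 = 1767.19

ANSWER: 1767.19


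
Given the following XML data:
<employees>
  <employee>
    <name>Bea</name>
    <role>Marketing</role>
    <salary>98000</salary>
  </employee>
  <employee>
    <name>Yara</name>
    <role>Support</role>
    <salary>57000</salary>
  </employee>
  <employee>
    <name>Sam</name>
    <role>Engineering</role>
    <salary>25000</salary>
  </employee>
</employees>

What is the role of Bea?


Searching for <employee> with <name>Bea</name>
Found at position 1
<role>Marketing</role>

ANSWER: Marketing


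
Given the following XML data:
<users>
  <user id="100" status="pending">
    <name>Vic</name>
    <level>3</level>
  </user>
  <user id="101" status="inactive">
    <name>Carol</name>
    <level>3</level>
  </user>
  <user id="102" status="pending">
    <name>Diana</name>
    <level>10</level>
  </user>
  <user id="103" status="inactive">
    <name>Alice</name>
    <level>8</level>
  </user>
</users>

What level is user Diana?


Finding user: Diana
<level>10</level>

ANSWER: 10


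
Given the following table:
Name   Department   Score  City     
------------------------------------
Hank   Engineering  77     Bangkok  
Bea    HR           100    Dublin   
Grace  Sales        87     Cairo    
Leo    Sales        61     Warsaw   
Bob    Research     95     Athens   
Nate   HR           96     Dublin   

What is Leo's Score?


Row 4: Leo
Score = 61

ANSWER: 61


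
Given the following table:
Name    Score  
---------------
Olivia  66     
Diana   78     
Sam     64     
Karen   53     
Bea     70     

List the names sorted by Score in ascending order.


Sorting by Score (ascending):
  Karen: 53
  Sam: 64
  Olivia: 66
  Bea: 70
  Diana: 78


ANSWER: Karen, Sam, Olivia, Bea, Diana


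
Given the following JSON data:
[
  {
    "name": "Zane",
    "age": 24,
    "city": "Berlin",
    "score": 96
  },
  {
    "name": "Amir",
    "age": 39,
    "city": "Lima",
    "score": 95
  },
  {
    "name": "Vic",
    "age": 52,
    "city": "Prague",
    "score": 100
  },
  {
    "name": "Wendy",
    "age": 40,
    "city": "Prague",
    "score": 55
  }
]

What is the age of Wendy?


Looking up record where name = Wendy
Record index: 3
Field 'age' = 40

ANSWER: 40


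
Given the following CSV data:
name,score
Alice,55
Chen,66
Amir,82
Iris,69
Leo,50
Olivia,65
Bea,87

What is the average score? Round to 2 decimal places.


Scores: 55, 66, 82, 69, 50, 65, 87
Sum = 474
Count = 7
Average = 474 / 7 = 67.71

ANSWER: 67.71


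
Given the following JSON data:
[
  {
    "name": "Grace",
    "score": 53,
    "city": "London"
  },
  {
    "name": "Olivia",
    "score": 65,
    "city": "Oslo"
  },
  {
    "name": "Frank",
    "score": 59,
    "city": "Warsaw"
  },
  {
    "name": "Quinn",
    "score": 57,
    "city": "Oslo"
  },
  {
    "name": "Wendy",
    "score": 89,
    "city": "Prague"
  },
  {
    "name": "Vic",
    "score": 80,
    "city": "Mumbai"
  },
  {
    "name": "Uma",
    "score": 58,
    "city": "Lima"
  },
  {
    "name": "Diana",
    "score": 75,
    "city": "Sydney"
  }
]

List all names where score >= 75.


Filtering records where score >= 75:
  Grace (score=53) -> no
  Olivia (score=65) -> no
  Frank (score=59) -> no
  Quinn (score=57) -> no
  Wendy (score=89) -> YES
  Vic (score=80) -> YES
  Uma (score=58) -> no
  Diana (score=75) -> YES


ANSWER: Wendy, Vic, Diana


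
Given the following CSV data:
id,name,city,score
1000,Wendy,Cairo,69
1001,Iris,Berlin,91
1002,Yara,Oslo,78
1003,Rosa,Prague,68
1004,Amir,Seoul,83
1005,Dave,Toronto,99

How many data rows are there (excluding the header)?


Counting rows (excluding header):
Header: id,name,city,score
Data rows: 6

ANSWER: 6


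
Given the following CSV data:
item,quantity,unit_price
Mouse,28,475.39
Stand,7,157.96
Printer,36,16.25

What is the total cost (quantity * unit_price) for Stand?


Row: Stand
quantity = 7
unit_price = 157.96
total = 7 * 157.96 = 1105.72

ANSWER: 1105.72


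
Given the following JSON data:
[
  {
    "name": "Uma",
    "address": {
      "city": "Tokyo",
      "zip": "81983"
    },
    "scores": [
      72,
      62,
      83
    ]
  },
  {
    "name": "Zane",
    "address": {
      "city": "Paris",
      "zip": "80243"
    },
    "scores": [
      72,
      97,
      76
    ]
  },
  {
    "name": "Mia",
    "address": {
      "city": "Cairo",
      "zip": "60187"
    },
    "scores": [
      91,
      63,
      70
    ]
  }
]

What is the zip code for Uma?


Path: records[0].address.zip
Value: 81983

ANSWER: 81983


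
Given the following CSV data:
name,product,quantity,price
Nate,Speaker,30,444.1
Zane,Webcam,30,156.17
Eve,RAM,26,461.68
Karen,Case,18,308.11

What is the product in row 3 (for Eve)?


Row 3: Eve
Column 'product' = RAM

ANSWER: RAM


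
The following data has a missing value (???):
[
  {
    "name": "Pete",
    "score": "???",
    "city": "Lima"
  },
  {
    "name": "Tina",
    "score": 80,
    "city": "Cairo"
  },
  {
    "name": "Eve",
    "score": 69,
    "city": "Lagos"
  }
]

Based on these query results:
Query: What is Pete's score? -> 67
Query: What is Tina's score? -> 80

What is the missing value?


The missing value is Pete's score
From query: Pete's score = 67

ANSWER: 67


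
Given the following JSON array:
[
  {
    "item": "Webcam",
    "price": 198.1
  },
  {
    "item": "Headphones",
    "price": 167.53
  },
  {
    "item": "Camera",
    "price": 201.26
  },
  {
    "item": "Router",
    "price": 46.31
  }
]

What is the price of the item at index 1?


Array index 1 -> Headphones
price = 167.53

ANSWER: 167.53


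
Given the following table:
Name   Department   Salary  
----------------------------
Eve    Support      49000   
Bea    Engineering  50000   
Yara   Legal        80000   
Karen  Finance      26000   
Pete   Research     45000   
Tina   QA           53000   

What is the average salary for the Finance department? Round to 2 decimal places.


Finance department members:
  Karen: 26000
Sum = 26000
Count = 1
Average = 26000 / 1 = 26000.00

ANSWER: 26000.00
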